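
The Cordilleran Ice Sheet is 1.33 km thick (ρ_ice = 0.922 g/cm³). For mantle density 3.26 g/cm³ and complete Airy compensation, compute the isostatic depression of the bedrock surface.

0.376 km

Isostatic balance requires: the ice load ρ_ice t is balanced by mantle displaced below, ρ_m s.
s = t ρ_ice / ρ_m = 1.33 km × 0.922/3.26 = 0.376 km.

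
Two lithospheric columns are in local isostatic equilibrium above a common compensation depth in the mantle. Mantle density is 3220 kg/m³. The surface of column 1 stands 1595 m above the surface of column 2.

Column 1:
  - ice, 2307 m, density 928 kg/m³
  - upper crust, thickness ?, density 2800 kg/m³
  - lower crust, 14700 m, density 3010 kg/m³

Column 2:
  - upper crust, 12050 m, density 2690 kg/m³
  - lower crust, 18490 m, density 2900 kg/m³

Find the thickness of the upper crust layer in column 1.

21600 m

Take the compensation level at the base of the deeper column (depth z_c below the surface of column 1) and equate Σ ρ_i t_i down to z_c; mantle fills any gap and the z_c terms cancel.
Column 1: 2307×928 + x×2800 + 14700×3010 + (z_c − 17007 − x)×3220
Column 2: 1595×0 + 12050×2690 + 18490×2900 + (z_c − 1595 − 30540)×3220
The z_c×3220 term appears on both sides and cancels. Collect the known terms of each column as K = Σ(ρt)_known − 3220 × (depth of known layers): K_1 = 46387896 − 3220×17007 = −8374644; K_2 = 86035500 − 3220×(1595 + 30540) = −17439200.
Balance: K_1 − x×(3220 − 2800) = K_2, so x = (K_1 − K_2)/(3220 − 2800) = 9064560/420 = 21600 m.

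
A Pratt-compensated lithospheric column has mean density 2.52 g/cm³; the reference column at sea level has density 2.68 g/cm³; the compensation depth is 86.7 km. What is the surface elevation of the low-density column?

ρ_ref D = ρ (D + h) → h = D (ρ_ref − ρ)/ρ.
h = 86.7 km × (2.68 − 2.52)/2.52 = 5.5 km.

5.5 km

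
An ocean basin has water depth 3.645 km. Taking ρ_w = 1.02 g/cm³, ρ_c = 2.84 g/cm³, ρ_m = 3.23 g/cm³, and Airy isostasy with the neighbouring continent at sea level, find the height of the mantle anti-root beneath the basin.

17 km

In Airy isostatic equilibrium: replacing crust with seawater at the top is compensated by replacing crust with mantle at the base: d (ρ_c − ρ_w) = a (ρ_m − ρ_c).
a = d (ρ_c − ρ_w)/(ρ_m − ρ_c) = 3.645 km × 1.82/0.39 = 17 km.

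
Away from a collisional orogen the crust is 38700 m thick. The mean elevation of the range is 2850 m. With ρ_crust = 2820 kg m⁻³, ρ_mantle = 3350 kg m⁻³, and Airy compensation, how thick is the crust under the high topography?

Root depth r = h ρ_c / (ρ_m − ρ_c) = 2850 m × 2820 / 530 = 15160 m.
Total thickness = T + h + r = 38700 m + 2850 m + 15160 m = 56700 m.

56700 m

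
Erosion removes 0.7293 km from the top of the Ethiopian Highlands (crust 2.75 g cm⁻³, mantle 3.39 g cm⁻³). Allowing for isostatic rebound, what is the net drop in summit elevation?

0.138 km

Rebound u = e ρ_c/ρ_m = 0.7293 km × 2.75/3.39 = 0.5916 km.
Net surface drop = e − u = 0.7293 km − 0.5916 km = e (ρ_m − ρ_c)/ρ_m = 0.138 km.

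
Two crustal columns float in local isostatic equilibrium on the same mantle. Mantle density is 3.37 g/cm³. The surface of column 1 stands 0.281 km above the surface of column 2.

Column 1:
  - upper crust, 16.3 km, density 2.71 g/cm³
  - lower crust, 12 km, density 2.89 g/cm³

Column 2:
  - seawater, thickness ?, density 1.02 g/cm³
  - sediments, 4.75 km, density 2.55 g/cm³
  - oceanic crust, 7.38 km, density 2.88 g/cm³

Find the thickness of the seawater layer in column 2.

3.43 km

Take the compensation level at the base of the deeper column (depth z_c below the surface of column 1) and equate Σ ρ_i t_i down to z_c; mantle fills any gap and the z_c terms cancel.
Column 1: 16.3×2.71 + 12×2.89 + (z_c − 28.3)×3.37
Column 2: 0.281×0 + x×1.02 + 4.75×2.55 + 7.38×2.88 + (z_c − 0.281 − 12.13 − x)×3.37
The z_c×3.37 term appears on both sides and cancels. Collect the known terms of each column as K = Σ(ρt)_known − 3.37 × (depth of known layers): K_1 = 78.853 − 3.37×28.3 = −16.518; K_2 = 33.3669 − 3.37×(0.281 + 12.13) = −8.45817.
Balance: K_1 = K_2 − x×(3.37 − 1.02), so x = (K_2 − K_1)/(3.37 − 1.02) = 8.05983/2.35 = 3.43 km.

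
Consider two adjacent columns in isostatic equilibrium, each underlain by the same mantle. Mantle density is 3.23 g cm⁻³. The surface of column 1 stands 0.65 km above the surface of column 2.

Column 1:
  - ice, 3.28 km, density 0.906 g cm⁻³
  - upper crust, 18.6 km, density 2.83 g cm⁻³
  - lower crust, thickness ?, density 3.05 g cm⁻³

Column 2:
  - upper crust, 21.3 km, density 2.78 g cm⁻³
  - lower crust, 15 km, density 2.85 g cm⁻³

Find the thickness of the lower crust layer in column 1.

Take the compensation level at the base of the deeper column (depth z_c below the surface of column 1) and equate Σ ρ_i t_i down to z_c; mantle fills any gap and the z_c terms cancel.
Column 1: 3.28×0.906 + 18.6×2.83 + x×3.05 + (z_c − 21.88 − x)×3.23
Column 2: 0.65×0 + 21.3×2.78 + 15×2.85 + (z_c − 0.65 − 36.3)×3.23
The z_c×3.23 term appears on both sides and cancels. Collect the known terms of each column as K = Σ(ρt)_known − 3.23 × (depth of known layers): K_1 = 55.60968 − 3.23×21.88 = −15.06272; K_2 = 101.964 − 3.23×(0.65 + 36.3) = −17.3845.
Balance: K_1 − x×(3.23 − 3.05) = K_2, so x = (K_1 − K_2)/(3.23 − 3.05) = 2.32178/0.18 = 12.9 km.

12.9 km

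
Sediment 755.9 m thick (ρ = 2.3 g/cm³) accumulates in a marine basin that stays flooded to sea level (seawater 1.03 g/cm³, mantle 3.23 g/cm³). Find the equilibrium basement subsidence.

Submarine loading: the sediment displaces seawater, and the subsidence is in turn flooded, so s (ρ_m − ρ_w) = t (ρ_sed − ρ_w).
s = 755.9 m × (2.3 − 1.03) / (3.23 − 1.03) = 436 m.

436 m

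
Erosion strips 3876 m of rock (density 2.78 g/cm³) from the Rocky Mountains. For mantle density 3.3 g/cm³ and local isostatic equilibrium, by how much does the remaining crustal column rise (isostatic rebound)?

Unloading: uplift u = e ρ_c/ρ_m = 3876 m × 2.78/3.3 = 3270 m.

3270 m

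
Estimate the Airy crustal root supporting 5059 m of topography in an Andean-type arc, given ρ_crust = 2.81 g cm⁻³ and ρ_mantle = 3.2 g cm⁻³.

By Archimedes' principle applied to the lithosphere: the weight of the topography is balanced by the buoyancy of the root, ρ_c h = (ρ_m − ρ_c) r.
r = h · ρ_c / (ρ_m − ρ_c) = 5059 m × 2.81 / (3.2 − 2.81) = 36500 m.

36500 m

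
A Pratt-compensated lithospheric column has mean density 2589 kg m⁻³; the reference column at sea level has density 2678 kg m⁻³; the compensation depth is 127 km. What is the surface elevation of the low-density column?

ρ_ref D = ρ (D + h) → h = D (ρ_ref − ρ)/ρ.
h = 127 km × (2678 − 2589)/2589 = 4.37 km.

4.37 km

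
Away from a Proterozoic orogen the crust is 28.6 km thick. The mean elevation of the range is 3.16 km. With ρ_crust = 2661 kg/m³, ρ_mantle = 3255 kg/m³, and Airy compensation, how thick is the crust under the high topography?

45.9 km

Root depth r = h ρ_c / (ρ_m − ρ_c) = 3.16 km × 2661 / 594 = 14.16 km.
Total thickness = T + h + r = 28.6 km + 3.16 km + 14.16 km = 45.9 km.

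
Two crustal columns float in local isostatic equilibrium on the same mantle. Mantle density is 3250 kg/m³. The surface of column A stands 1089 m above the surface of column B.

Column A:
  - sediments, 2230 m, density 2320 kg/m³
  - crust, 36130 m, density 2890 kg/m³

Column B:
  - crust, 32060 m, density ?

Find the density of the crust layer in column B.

2890 kg/m³

Take the compensation level at the base of the deeper column (depth z_c below the surface of column A) and equate Σ ρ_i t_i down to z_c; mantle fills any gap and the z_c terms cancel.
Column A: 2230×2320 + 36130×2890 + (z_c − 38360)×3250
Column B: 1089×0 + 32060×ρ + (z_c − 1089 − 32060)×3250
The z_c×3250 term appears on both sides and cancels. Collect the known terms of each column as K = Σ(ρt)_known − 3250 × (depth of known layers): K_A = 109589300 − 3250×38360 = −15080700; K_B = 0 − 3250×(1089 + 32060) = −107734250.
Balance: K_A = K_B + 32060×ρ, so ρ = (K_A − K_B)/32060 = 92653600/32060 = 2890 kg/m³.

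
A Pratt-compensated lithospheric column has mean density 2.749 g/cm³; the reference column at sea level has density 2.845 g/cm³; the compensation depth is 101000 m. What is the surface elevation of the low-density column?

ρ_ref D = ρ (D + h) → h = D (ρ_ref − ρ)/ρ.
h = 101000 m × (2.845 − 2.749)/2.749 = 3530 m.

3530 m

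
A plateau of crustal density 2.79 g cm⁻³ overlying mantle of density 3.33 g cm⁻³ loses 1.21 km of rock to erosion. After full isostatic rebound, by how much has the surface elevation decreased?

Rebound u = e ρ_c/ρ_m = 1.21 km × 2.79/3.33 = 1.014 km.
Net surface drop = e − u = 1.21 km − 1.014 km = e (ρ_m − ρ_c)/ρ_m = 0.196 km.

0.196 km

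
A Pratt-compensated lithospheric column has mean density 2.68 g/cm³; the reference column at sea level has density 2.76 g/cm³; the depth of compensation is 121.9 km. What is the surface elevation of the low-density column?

ρ_ref D = ρ (D + h) → h = D (ρ_ref − ρ)/ρ.
h = 121.9 km × (2.76 − 2.68)/2.68 = 3.64 km.

3.64 km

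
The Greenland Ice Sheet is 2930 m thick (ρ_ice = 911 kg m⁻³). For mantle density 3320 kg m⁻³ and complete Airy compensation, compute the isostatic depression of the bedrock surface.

By Archimedes' principle applied to the lithosphere: the ice load ρ_ice t is balanced by mantle displaced below, ρ_m s.
s = t ρ_ice / ρ_m = 2930 m × 911/3320 = 804 m.

804 m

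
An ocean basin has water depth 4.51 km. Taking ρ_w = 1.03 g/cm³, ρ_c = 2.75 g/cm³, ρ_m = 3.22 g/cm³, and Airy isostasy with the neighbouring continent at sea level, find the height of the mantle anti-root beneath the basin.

16.5 km

For local isostatic compensation: replacing crust with seawater at the top is compensated by replacing crust with mantle at the base: d (ρ_c − ρ_w) = a (ρ_m − ρ_c).
a = d (ρ_c − ρ_w)/(ρ_m − ρ_c) = 4.51 km × 1.72/0.47 = 16.5 km.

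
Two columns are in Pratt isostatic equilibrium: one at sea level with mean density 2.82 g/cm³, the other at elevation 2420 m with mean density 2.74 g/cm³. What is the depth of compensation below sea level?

ρ_ref D = ρ (D + h) → D (ρ_ref − ρ) = ρ h.
D = ρ h/(ρ_ref − ρ) = 2.74 × 2420 m/(2.82 − 2.74) = 82900 m.

82900 m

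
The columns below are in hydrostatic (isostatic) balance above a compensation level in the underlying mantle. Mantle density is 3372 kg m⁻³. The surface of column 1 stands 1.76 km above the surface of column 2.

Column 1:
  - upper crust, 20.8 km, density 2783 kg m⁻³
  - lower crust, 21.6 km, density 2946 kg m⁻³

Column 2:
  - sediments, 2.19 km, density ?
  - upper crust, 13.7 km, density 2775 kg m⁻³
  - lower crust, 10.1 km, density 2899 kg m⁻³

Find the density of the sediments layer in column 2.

Take the compensation level at the base of the deeper column (depth z_c below the surface of column 1) and equate Σ ρ_i t_i down to z_c; mantle fills any gap and the z_c terms cancel.
Column 1: 20.8×2783 + 21.6×2946 + (z_c − 42.4)×3372
Column 2: 1.76×0 + 2.19×ρ + 13.7×2775 + 10.1×2899 + (z_c − 1.76 − 25.99)×3372
The z_c×3372 term appears on both sides and cancels. Collect the known terms of each column as K = Σ(ρt)_known − 3372 × (depth of known layers): K_1 = 121520 − 3372×42.4 = −21452.8; K_2 = 67297.4 − 3372×(1.76 + 25.99) = −26275.6.
Balance: K_1 = K_2 + 2.19×ρ, so ρ = (K_1 − K_2)/2.19 = 4822.8/2.19 = 2200 kg m⁻³.

2200 kg m⁻³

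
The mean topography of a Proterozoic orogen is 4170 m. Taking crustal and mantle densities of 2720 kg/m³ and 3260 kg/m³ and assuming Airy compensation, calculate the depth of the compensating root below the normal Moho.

Balancing pressure at the compensation depth: the weight of the topography is balanced by the buoyancy of the root, ρ_c h = (ρ_m − ρ_c) r.
r = h · ρ_c / (ρ_m − ρ_c) = 4170 m × 2720 / (3260 − 2720) = 21000 m.

21000 m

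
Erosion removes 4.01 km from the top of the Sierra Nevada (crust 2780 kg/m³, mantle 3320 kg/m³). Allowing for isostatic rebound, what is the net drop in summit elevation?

Rebound u = e ρ_c/ρ_m = 4.01 km × 2780/3320 = 3.358 km.
Net surface drop = e − u = 4.01 km − 3.358 km = e (ρ_m − ρ_c)/ρ_m = 0.652 km.

0.652 km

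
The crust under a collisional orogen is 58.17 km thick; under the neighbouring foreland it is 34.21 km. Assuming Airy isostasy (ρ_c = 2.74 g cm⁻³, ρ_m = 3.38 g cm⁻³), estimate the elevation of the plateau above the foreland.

4.54 km

Excess crust Δ = 58.17 km − 34.21 km = 23.96 km, split between elevation h and root r with h + r = Δ.
Airy balance ρ_c h = (ρ_m − ρ_c) r gives r = h ρ_c/(ρ_m − ρ_c), so h (1 + ρ_c/(ρ_m − ρ_c)) = Δ, i.e. h = Δ (ρ_m − ρ_c)/ρ_m.
h = 23.96 km × 0.64/3.38 = 4.54 km.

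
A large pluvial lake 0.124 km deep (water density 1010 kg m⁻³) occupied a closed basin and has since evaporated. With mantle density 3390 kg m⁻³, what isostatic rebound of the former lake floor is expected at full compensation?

0.0369 km

u = d ρ_w/ρ_m = 0.124 km × 1010/3390 = 0.0369 km.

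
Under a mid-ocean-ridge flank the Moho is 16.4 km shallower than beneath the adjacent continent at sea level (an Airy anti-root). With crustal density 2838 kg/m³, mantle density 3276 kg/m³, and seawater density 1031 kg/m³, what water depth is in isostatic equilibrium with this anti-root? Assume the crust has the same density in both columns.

Replacing a thickness d of crust by seawater at the top must be balanced by replacing crust with mantle at the base: d (ρ_c − ρ_w) = a (ρ_m − ρ_c).
d = a (ρ_m − ρ_c)/(ρ_c − ρ_w) = 16.4 km × 438/1807 = 3.98 km.

3.98 km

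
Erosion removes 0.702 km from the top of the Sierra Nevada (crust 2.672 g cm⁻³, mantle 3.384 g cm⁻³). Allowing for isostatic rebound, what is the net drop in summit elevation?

0.148 km

Rebound u = e ρ_c/ρ_m = 0.702 km × 2.672/3.384 = 0.5543 km.
Net surface drop = e − u = 0.702 km − 0.5543 km = e (ρ_m − ρ_c)/ρ_m = 0.148 km.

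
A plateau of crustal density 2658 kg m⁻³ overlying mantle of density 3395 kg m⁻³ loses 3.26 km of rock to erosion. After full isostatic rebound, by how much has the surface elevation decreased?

Rebound u = e ρ_c/ρ_m = 3.26 km × 2658/3395 = 2.552 km.
Net surface drop = e − u = 3.26 km − 2.552 km = e (ρ_m − ρ_c)/ρ_m = 0.708 km.

0.708 km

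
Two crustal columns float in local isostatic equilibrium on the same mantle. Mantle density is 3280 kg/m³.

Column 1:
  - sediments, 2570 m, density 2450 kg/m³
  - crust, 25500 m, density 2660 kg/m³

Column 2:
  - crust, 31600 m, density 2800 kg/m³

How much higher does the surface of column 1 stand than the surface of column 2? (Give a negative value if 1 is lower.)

For any compensation level in the mantle, the mantle terms cancel and isostasy reduces to e = (Σt_1 − Σt_2) − (Σ(ρt)_1 − Σ(ρt)_2) / ρ_m.
Σt_1 = 28070 m; Σt_2 = 31600 m; Σ(ρt)_1 = 74126500; Σ(ρt)_2 = 88480000 (in m·kg/m³).
e = (28070 − 31600) − (74126500 − 88480000) / 3280 = 846 m.

846 m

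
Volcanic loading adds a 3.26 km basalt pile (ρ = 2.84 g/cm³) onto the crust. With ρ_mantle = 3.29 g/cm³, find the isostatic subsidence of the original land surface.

Subaerial loading: s = t ρ_load / ρ_m.
s = 3.26 km × 2.84/3.29 = 2.81 km.

2.81 km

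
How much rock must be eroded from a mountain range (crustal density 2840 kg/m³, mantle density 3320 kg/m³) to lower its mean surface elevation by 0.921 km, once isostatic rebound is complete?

6.37 km

Net drop Δ = e − u = e − e ρ_c/ρ_m = e (ρ_m − ρ_c)/ρ_m.
e = Δ ρ_m/(ρ_m − ρ_c) = 0.921 km × 3320/480 = 6.37 km.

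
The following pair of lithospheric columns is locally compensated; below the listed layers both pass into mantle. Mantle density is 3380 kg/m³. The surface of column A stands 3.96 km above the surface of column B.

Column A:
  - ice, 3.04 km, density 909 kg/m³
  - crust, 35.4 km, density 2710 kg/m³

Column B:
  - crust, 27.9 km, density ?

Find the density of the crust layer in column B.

2740 kg/m³

Take the compensation level at the base of the deeper column (depth z_c below the surface of column A) and equate Σ ρ_i t_i down to z_c; mantle fills any gap and the z_c terms cancel.
Column A: 3.04×909 + 35.4×2710 + (z_c − 38.44)×3380
Column B: 3.96×0 + 27.9×ρ + (z_c − 3.96 − 27.9)×3380
The z_c×3380 term appears on both sides and cancels. Collect the known terms of each column as K = Σ(ρt)_known − 3380 × (depth of known layers): K_A = 98697.36 − 3380×38.44 = −31229.84; K_B = 0 − 3380×(3.96 + 27.9) = −107686.8.
Balance: K_A = K_B + 27.9×ρ, so ρ = (K_A − K_B)/27.9 = 76457/27.9 = 2740 kg/m³.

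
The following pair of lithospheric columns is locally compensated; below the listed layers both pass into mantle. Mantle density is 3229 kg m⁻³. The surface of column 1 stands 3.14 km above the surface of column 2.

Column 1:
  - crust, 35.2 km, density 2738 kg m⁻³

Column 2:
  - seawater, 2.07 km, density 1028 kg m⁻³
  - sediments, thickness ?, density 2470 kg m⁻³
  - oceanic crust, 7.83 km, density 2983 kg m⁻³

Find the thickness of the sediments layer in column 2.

0.872 km

Take the compensation level at the base of the deeper column (depth z_c below the surface of column 1) and equate Σ ρ_i t_i down to z_c; mantle fills any gap and the z_c terms cancel.
Column 1: 35.2×2738 + (z_c − 35.2)×3229
Column 2: 3.14×0 + 2.07×1028 + x×2470 + 7.83×2983 + (z_c − 3.14 − 9.9 − x)×3229
The z_c×3229 term appears on both sides and cancels. Collect the known terms of each column as K = Σ(ρt)_known − 3229 × (depth of known layers): K_1 = 96377.6 − 3229×35.2 = −17283.2; K_2 = 25484.85 − 3229×(3.14 + 9.9) = −16621.31.
Balance: K_1 = K_2 − x×(3229 − 2470), so x = (K_2 − K_1)/(3229 − 2470) = 661.89/759 = 0.872 km.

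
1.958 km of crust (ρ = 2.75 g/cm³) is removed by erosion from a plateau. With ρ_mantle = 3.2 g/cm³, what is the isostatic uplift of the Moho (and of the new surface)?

Unloading: uplift u = e ρ_c/ρ_m = 1.958 km × 2.75/3.2 = 1.68 km.

1.68 km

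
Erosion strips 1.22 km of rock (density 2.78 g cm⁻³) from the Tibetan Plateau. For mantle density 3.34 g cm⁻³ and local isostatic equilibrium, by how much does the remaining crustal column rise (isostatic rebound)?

1.02 km

Unloading: uplift u = e ρ_c/ρ_m = 1.22 km × 2.78/3.34 = 1.02 km.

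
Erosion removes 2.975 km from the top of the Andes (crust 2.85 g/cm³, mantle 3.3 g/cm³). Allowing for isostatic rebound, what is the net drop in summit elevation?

0.406 km

Rebound u = e ρ_c/ρ_m = 2.975 km × 2.85/3.3 = 2.569 km.
Net surface drop = e − u = 2.975 km − 2.569 km = e (ρ_m − ρ_c)/ρ_m = 0.406 km.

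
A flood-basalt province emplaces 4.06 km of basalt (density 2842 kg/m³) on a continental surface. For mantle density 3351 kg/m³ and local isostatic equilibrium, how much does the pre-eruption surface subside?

Subaerial loading: s = t ρ_load / ρ_m.
s = 4.06 km × 2842/3351 = 3.44 km.

3.44 km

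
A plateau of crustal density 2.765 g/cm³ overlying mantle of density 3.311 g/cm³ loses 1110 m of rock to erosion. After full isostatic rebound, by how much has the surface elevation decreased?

Rebound u = e ρ_c/ρ_m = 1110 m × 2.765/3.311 = 927 m.
Net surface drop = e − u = 1110 m − 927 m = e (ρ_m − ρ_c)/ρ_m = 183 m.

183 m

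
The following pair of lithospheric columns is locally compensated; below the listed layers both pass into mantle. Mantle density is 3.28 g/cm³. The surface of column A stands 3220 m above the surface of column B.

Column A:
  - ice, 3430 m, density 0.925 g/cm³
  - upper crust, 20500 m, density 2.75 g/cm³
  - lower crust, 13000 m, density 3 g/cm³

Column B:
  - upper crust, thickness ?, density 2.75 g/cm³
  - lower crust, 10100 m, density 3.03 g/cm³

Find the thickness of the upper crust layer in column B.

Take the compensation level at the base of the deeper column (depth z_c below the surface of column A) and equate Σ ρ_i t_i down to z_c; mantle fills any gap and the z_c terms cancel.
Column A: 3430×0.925 + 20500×2.75 + 13000×3 + (z_c − 36930)×3.28
Column B: 3220×0 + x×2.75 + 10100×3.03 + (z_c − 3220 − 10100 − x)×3.28
The z_c×3.28 term appears on both sides and cancels. Collect the known terms of each column as K = Σ(ρt)_known − 3.28 × (depth of known layers): K_A = 98547.75 − 3.28×36930 = −22582.65; K_B = 30603 − 3.28×(3220 + 10100) = −13086.6.
Balance: K_A = K_B − x×(3.28 − 2.75), so x = (K_B − K_A)/(3.28 − 2.75) = 9496.05/0.53 = 17900 m.

17900 m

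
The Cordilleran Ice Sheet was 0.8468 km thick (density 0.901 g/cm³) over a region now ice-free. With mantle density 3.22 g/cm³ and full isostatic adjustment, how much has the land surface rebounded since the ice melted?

0.237 km

Removing the load lets mantle flow back in; uplift u satisfies ρ_ice t = ρ_m u.
u = t ρ_ice/ρ_m = 0.8468 km × 0.901/3.22 = 0.237 km.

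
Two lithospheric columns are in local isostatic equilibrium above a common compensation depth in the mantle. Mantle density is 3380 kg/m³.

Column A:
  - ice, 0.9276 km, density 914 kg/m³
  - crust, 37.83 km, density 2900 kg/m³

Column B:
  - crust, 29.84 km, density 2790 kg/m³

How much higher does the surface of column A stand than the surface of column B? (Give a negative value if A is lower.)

0.84 km

For any compensation level in the mantle, the mantle terms cancel and isostasy reduces to e = (Σt_A − Σt_B) − (Σ(ρt)_A − Σ(ρt)_B) / ρ_m.
Σt_A = 38.7576 km; Σt_B = 29.84 km; Σ(ρt)_A = 110554.826; Σ(ρt)_B = 83253.6 (in km·kg/m³).
e = (38.7576 − 29.84) − (110554.826 − 83253.6) / 3380 = 0.84 km.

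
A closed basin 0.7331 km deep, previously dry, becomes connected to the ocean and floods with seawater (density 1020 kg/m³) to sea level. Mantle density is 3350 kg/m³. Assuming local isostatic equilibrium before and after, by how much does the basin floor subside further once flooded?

After flooding the water column is d + s deep. Its weight must equal the weight of mantle displaced by the extra subsidence s: (d + s) ρ_w = s ρ_m.
s = d ρ_w / (ρ_m − ρ_w) = 0.7331 km × 1020/(3350 − 1020) = 0.321 km.

0.321 km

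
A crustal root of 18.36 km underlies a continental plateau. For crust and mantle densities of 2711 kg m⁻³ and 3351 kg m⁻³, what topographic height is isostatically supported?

Isostatic balance requires: ρ_c h = (ρ_m − ρ_c) r.
h = r (ρ_m − ρ_c) / ρ_c = 18.36 km × (3351 − 2711) / 2711 = 4.33 km.

4.33 km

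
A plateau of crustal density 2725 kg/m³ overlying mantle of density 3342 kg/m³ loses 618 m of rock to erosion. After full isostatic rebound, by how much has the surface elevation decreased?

Rebound u = e ρ_c/ρ_m = 618 m × 2725/3342 = 503.9 m.
Net surface drop = e − u = 618 m − 503.9 m = e (ρ_m − ρ_c)/ρ_m = 114 m.

114 m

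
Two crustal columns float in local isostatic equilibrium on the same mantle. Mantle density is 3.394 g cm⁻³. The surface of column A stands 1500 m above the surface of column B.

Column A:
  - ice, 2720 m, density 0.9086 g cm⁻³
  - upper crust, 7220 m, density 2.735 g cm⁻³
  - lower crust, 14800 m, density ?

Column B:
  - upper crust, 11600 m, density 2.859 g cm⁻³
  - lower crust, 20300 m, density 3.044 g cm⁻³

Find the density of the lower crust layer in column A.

Take the compensation level at the base of the deeper column (depth z_c below the surface of column A) and equate Σ ρ_i t_i down to z_c; mantle fills any gap and the z_c terms cancel.
Column A: 2720×0.9086 + 7220×2.735 + 14800×ρ + (z_c − 24740)×3.394
Column B: 1500×0 + 11600×2.859 + 20300×3.044 + (z_c − 1500 − 31900)×3.394
The z_c×3.394 term appears on both sides and cancels. Collect the known terms of each column as K = Σ(ρt)_known − 3.394 × (depth of known layers): K_A = 22218.092 − 3.394×24740 = −61749.468; K_B = 94957.6 − 3.394×(1500 + 31900) = −18402.
Balance: K_A + 14800×ρ = K_B, so ρ = (K_B − K_A)/14800 = 43347.5/14800 = 2.93 g cm⁻³.

2.93 g cm⁻³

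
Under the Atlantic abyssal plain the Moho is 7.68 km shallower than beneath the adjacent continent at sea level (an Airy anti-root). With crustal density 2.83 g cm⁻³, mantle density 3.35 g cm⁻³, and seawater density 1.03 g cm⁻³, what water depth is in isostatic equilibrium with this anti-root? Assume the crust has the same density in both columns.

2.22 km

Replacing a thickness d of crust by seawater at the top must be balanced by replacing crust with mantle at the base: d (ρ_c − ρ_w) = a (ρ_m − ρ_c).
d = a (ρ_m − ρ_c)/(ρ_c − ρ_w) = 7.68 km × 0.52/1.8 = 2.22 km.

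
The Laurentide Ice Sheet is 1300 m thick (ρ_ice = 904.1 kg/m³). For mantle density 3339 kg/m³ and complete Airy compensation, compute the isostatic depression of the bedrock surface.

352 m

For local isostatic compensation: the ice load ρ_ice t is balanced by mantle displaced below, ρ_m s.
s = t ρ_ice / ρ_m = 1300 m × 904.1/3339 = 352 m.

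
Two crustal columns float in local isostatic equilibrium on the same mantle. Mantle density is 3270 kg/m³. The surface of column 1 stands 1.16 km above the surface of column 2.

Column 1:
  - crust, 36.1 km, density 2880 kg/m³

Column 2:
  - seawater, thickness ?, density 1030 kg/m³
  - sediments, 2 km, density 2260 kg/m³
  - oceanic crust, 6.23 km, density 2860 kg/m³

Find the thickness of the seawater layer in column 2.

2.55 km

Take the compensation level at the base of the deeper column (depth z_c below the surface of column 1) and equate Σ ρ_i t_i down to z_c; mantle fills any gap and the z_c terms cancel.
Column 1: 36.1×2880 + (z_c − 36.1)×3270
Column 2: 1.16×0 + x×1030 + 2×2260 + 6.23×2860 + (z_c − 1.16 − 8.23 − x)×3270
The z_c×3270 term appears on both sides and cancels. Collect the known terms of each column as K = Σ(ρt)_known − 3270 × (depth of known layers): K_1 = 103968 − 3270×36.1 = −14079; K_2 = 22337.8 − 3270×(1.16 + 8.23) = −8367.5.
Balance: K_1 = K_2 − x×(3270 − 1030), so x = (K_2 − K_1)/(3270 − 1030) = 5711.5/2240 = 2.55 km.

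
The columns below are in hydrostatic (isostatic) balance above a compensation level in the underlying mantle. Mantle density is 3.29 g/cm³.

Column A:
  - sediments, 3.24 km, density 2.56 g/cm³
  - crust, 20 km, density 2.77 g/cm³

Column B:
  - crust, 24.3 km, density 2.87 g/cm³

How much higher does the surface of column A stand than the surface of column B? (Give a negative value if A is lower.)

For any compensation level in the mantle, the mantle terms cancel and isostasy reduces to e = (Σt_A − Σt_B) − (Σ(ρt)_A − Σ(ρt)_B) / ρ_m.
Σt_A = 23.24 km; Σt_B = 24.3 km; Σ(ρt)_A = 63.6944; Σ(ρt)_B = 69.741 (in km·g/cm³).
e = (23.24 − 24.3) − (63.6944 − 69.741) / 3.29 = 0.778 km.

0.778 km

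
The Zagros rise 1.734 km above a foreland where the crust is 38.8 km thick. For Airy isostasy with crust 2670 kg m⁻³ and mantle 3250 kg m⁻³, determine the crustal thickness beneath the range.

48.5 km

Root depth r = h ρ_c / (ρ_m − ρ_c) = 1.734 km × 2670 / 580 = 7.982 km.
Total thickness = T + h + r = 38.8 km + 1.734 km + 7.982 km = 48.5 km.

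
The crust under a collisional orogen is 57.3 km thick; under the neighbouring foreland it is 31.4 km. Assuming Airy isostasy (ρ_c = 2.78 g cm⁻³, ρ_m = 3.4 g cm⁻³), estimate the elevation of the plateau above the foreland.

Excess crust Δ = 57.3 km − 31.4 km = 25.9 km, split between elevation h and root r with h + r = Δ.
Airy balance ρ_c h = (ρ_m − ρ_c) r gives r = h ρ_c/(ρ_m − ρ_c), so h (1 + ρ_c/(ρ_m − ρ_c)) = Δ, i.e. h = Δ (ρ_m − ρ_c)/ρ_m.
h = 25.9 km × 0.62/3.4 = 4.72 km.

4.72 km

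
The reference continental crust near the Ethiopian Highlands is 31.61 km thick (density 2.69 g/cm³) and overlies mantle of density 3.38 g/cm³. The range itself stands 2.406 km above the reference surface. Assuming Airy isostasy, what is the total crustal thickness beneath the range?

Root depth r = h ρ_c / (ρ_m − ρ_c) = 2.406 km × 2.69 / 0.69 = 9.38 km.
Total thickness = T + h + r = 31.61 km + 2.406 km + 9.38 km = 43.4 km.

43.4 km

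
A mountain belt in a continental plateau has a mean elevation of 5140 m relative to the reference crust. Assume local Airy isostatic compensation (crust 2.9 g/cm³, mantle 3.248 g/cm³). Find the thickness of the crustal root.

By Archimedes' principle applied to the lithosphere: the weight of the topography is balanced by the buoyancy of the root, ρ_c h = (ρ_m − ρ_c) r.
r = h · ρ_c / (ρ_m − ρ_c) = 5140 m × 2.9 / (3.248 − 2.9) = 42800 m.

42800 m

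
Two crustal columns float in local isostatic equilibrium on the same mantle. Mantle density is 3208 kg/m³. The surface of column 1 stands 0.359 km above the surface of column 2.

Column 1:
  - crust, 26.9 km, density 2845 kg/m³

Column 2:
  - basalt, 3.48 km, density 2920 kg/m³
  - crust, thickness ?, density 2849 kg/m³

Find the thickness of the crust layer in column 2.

Take the compensation level at the base of the deeper column (depth z_c below the surface of column 1) and equate Σ ρ_i t_i down to z_c; mantle fills any gap and the z_c terms cancel.
Column 1: 26.9×2845 + (z_c − 26.9)×3208
Column 2: 0.359×0 + 3.48×2920 + x×2849 + (z_c − 0.359 − 3.48 − x)×3208
The z_c×3208 term appears on both sides and cancels. Collect the known terms of each column as K = Σ(ρt)_known − 3208 × (depth of known layers): K_1 = 76530.5 − 3208×26.9 = −9764.7; K_2 = 10161.6 − 3208×(0.359 + 3.48) = −2153.912.
Balance: K_1 = K_2 − x×(3208 − 2849), so x = (K_2 − K_1)/(3208 − 2849) = 7610.79/359 = 21.2 km.

21.2 km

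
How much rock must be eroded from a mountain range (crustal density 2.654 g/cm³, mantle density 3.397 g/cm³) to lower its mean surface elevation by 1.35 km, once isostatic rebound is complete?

6.17 km

Net drop Δ = e − u = e − e ρ_c/ρ_m = e (ρ_m − ρ_c)/ρ_m.
e = Δ ρ_m/(ρ_m − ρ_c) = 1.35 km × 3.397/0.743 = 6.17 km.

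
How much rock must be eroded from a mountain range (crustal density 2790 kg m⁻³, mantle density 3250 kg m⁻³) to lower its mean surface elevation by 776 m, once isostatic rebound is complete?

5480 m

Net drop Δ = e − u = e − e ρ_c/ρ_m = e (ρ_m − ρ_c)/ρ_m.
e = Δ ρ_m/(ρ_m − ρ_c) = 776 m × 3250/460 = 5480 m.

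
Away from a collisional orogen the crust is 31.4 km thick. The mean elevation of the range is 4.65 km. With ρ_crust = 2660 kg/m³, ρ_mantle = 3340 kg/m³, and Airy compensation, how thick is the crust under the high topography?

54.2 km

Root depth r = h ρ_c / (ρ_m − ρ_c) = 4.65 km × 2660 / 680 = 18.19 km.
Total thickness = T + h + r = 31.4 km + 4.65 km + 18.19 km = 54.2 km.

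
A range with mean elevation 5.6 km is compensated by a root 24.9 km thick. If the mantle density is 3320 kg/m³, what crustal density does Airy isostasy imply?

2710 kg/m³

ρ_c h = (ρ_m − ρ_c) r → ρ_c (h + r) = ρ_m r → ρ_c = ρ_m r / (h + r).
ρ_c = 3320 × 24.9 km / (5.6 km + 24.9 km) = 2710 kg/m³.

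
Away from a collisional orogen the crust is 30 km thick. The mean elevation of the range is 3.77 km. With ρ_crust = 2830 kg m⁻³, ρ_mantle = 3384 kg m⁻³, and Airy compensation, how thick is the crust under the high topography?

53 km

Root depth r = h ρ_c / (ρ_m − ρ_c) = 3.77 km × 2830 / 554 = 19.26 km.
Total thickness = T + h + r = 30 km + 3.77 km + 19.26 km = 53 km.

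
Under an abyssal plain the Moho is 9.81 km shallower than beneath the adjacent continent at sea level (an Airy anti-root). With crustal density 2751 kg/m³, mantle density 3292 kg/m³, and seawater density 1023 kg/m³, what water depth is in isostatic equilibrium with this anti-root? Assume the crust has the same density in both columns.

3.07 km

Replacing a thickness d of crust by seawater at the top must be balanced by replacing crust with mantle at the base: d (ρ_c − ρ_w) = a (ρ_m − ρ_c).
d = a (ρ_m − ρ_c)/(ρ_c − ρ_w) = 9.81 km × 541/1728 = 3.07 km.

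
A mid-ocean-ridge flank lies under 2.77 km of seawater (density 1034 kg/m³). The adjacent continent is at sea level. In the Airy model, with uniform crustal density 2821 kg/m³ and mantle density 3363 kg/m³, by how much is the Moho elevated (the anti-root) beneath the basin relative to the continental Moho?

Balancing pressure at the compensation depth: replacing crust with seawater at the top is compensated by replacing crust with mantle at the base: d (ρ_c − ρ_w) = a (ρ_m − ρ_c).
a = d (ρ_c − ρ_w)/(ρ_m − ρ_c) = 2.77 km × 1787/542 = 9.13 km.

9.13 km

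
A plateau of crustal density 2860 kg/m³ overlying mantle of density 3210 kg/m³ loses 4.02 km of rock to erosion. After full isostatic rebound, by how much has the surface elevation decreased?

0.438 km

Rebound u = e ρ_c/ρ_m = 4.02 km × 2860/3210 = 3.582 km.
Net surface drop = e − u = 4.02 km − 3.582 km = e (ρ_m − ρ_c)/ρ_m = 0.438 km.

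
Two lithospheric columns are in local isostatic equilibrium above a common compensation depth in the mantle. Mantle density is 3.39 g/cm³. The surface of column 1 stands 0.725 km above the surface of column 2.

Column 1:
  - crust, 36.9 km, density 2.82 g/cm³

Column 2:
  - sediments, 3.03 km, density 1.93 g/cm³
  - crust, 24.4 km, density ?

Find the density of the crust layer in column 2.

2.81 g/cm³

Take the compensation level at the base of the deeper column (depth z_c below the surface of column 1) and equate Σ ρ_i t_i down to z_c; mantle fills any gap and the z_c terms cancel.
Column 1: 36.9×2.82 + (z_c − 36.9)×3.39
Column 2: 0.725×0 + 3.03×1.93 + 24.4×ρ + (z_c − 0.725 − 27.43)×3.39
The z_c×3.39 term appears on both sides and cancels. Collect the known terms of each column as K = Σ(ρt)_known − 3.39 × (depth of known layers): K_1 = 104.058 − 3.39×36.9 = −21.033; K_2 = 5.8479 − 3.39×(0.725 + 27.43) = −89.59755.
Balance: K_1 = K_2 + 24.4×ρ, so ρ = (K_1 − K_2)/24.4 = 68.5645/24.4 = 2.81 g/cm³.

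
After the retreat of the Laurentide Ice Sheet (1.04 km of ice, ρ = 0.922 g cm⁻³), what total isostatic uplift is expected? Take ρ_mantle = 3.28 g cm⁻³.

0.292 km

Removing the load lets mantle flow back in; uplift u satisfies ρ_ice t = ρ_m u.
u = t ρ_ice/ρ_m = 1.04 km × 0.922/3.28 = 0.292 km.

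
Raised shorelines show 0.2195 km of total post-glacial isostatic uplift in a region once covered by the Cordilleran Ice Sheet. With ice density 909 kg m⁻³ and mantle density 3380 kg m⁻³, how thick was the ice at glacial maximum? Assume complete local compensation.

u = t ρ_ice/ρ_m → t = u ρ_m/ρ_ice = 0.2195 km × 3380/909 = 0.816 km.

0.816 km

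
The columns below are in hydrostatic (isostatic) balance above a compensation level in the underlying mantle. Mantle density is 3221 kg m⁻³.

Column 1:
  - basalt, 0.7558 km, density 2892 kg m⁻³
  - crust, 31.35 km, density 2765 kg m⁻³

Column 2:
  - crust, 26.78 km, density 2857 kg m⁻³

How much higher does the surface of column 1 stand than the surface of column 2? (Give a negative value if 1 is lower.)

For any compensation level in the mantle, the mantle terms cancel and isostasy reduces to e = (Σt_1 − Σt_2) − (Σ(ρt)_1 − Σ(ρt)_2) / ρ_m.
Σt_1 = 32.1058 km; Σt_2 = 26.78 km; Σ(ρt)_1 = 88868.5236; Σ(ρt)_2 = 76510.46 (in km·kg m⁻³).
e = (32.1058 − 26.78) − (88868.5236 − 76510.46) / 3221 = 1.49 km.

1.49 km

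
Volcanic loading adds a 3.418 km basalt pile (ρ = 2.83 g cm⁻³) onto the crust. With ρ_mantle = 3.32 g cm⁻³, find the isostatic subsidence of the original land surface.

Subaerial loading: s = t ρ_load / ρ_m.
s = 3.418 km × 2.83/3.32 = 2.91 km.

2.91 km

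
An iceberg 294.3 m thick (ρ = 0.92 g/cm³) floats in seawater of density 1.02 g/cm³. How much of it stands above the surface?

Floating equilibrium: submerged depth d = t ρ_obj/ρ_fluid = 294.3 m × 0.92/1.02 = 265.4 m.
Freeboard = t − d = 294.3 m − 265.4 m = 28.9 m.

28.9 m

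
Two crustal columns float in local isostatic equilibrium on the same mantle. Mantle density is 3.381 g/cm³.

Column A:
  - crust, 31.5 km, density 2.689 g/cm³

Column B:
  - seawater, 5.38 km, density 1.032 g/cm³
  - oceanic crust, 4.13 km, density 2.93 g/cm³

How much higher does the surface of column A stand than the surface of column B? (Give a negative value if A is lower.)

For any compensation level in the mantle, the mantle terms cancel and isostasy reduces to e = (Σt_A − Σt_B) − (Σ(ρt)_A − Σ(ρt)_B) / ρ_m.
Σt_A = 31.5 km; Σt_B = 9.51 km; Σ(ρt)_A = 84.7035; Σ(ρt)_B = 17.65306 (in km·g/cm³).
e = (31.5 − 9.51) − (84.7035 − 17.65306) / 3.381 = 2.16 km.

2.16 km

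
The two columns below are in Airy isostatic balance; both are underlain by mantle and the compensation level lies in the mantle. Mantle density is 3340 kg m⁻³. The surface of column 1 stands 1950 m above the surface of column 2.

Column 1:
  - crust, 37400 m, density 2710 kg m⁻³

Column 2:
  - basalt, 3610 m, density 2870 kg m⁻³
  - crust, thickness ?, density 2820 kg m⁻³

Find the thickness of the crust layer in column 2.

29500 m

Take the compensation level at the base of the deeper column (depth z_c below the surface of column 1) and equate Σ ρ_i t_i down to z_c; mantle fills any gap and the z_c terms cancel.
Column 1: 37400×2710 + (z_c − 37400)×3340
Column 2: 1950×0 + 3610×2870 + x×2820 + (z_c − 1950 − 3610 − x)×3340
The z_c×3340 term appears on both sides and cancels. Collect the known terms of each column as K = Σ(ρt)_known − 3340 × (depth of known layers): K_1 = 101354000 − 3340×37400 = −23562000; K_2 = 10360700 − 3340×(1950 + 3610) = −8209700.
Balance: K_1 = K_2 − x×(3340 − 2820), so x = (K_2 − K_1)/(3340 − 2820) = 15352300/520 = 29500 m.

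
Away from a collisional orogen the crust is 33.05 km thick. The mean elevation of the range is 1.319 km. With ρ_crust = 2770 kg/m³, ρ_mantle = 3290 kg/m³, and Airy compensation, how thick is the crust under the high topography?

Root depth r = h ρ_c / (ρ_m − ρ_c) = 1.319 km × 2770 / 520 = 7.026 km.
Total thickness = T + h + r = 33.05 km + 1.319 km + 7.026 km = 41.4 km.

41.4 km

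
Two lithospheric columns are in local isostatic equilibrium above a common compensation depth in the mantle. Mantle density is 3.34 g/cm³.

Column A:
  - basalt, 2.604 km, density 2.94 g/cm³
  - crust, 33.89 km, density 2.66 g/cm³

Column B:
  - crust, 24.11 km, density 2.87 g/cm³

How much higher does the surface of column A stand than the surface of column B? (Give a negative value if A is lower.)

For any compensation level in the mantle, the mantle terms cancel and isostasy reduces to e = (Σt_A − Σt_B) − (Σ(ρt)_A − Σ(ρt)_B) / ρ_m.
Σt_A = 36.494 km; Σt_B = 24.11 km; Σ(ρt)_A = 97.80316; Σ(ρt)_B = 69.1957 (in km·g/cm³).
e = (36.494 − 24.11) − (97.80316 − 69.1957) / 3.34 = 3.82 km.

3.82 km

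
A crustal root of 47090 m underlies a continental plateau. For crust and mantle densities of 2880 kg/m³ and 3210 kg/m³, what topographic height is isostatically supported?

For local isostatic compensation: ρ_c h = (ρ_m − ρ_c) r.
h = r (ρ_m − ρ_c) / ρ_c = 47090 m × (3210 − 2880) / 2880 = 5400 m.

5400 m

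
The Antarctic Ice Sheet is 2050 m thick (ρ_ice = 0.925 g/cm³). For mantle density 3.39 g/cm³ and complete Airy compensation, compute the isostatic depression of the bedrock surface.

By Archimedes' principle applied to the lithosphere: the ice load ρ_ice t is balanced by mantle displaced below, ρ_m s.
s = t ρ_ice / ρ_m = 2050 m × 0.925/3.39 = 559 m.

559 m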